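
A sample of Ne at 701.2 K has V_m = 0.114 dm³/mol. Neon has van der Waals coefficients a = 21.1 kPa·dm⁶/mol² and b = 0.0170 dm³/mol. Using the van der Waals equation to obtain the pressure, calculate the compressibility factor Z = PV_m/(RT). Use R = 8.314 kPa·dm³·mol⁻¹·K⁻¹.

Z ≈ 1.144

P = RT/(V_m − b) − a/V_m² = (8.314)(701.2)/(0.114 − 0.0170) − 21.1/(0.114)²
  = 5829.8/0.097000 − 1623.6 = 60101 − 1623.6 = 58477 kPa
Z = PV_m/(RT) = (58477)(0.114)/((8.314)(701.2)) = 6666.4/5829.8 = 1.144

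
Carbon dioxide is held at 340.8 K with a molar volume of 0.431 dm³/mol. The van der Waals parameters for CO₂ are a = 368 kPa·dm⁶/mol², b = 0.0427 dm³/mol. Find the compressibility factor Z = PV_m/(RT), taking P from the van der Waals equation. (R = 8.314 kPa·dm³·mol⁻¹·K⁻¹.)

Z ≈ 0.8086

P = RT/(V_m − b) − a/V_m² = (8.314)(340.8)/(0.431 − 0.0427) − 368/(0.431)²
  = 2833.4/0.38830 − 1981.0 = 7296.9 − 1981.0 = 5315.9 kPa
Z = PV_m/(RT) = (5315.9)(0.431)/((8.314)(340.8)) = 2291.2/2833.4 = 0.8086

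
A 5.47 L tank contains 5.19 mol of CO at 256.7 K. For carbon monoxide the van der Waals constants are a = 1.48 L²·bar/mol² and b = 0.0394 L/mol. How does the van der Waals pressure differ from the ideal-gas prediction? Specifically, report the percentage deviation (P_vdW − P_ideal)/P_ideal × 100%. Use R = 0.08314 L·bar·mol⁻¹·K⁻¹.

-2.70 %

Ideal: P_ideal = nRT/V = (5.19)(0.08314)(256.7)/5.47 = 20.2496 bar
vdW: P = nRT/(V − nb) − a n²/V² = 110.765/5.26551 − 39.8654/29.9209 = 21.0359 − 1.33236 = 19.7035 bar
% deviation = (19.7035 − 20.2496)/20.2496 × 100% = -2.70%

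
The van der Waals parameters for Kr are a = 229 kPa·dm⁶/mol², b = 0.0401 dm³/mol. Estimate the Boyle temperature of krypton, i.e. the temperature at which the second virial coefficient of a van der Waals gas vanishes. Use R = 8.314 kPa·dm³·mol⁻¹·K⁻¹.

T_B ≈ 686.9 K

For a van der Waals gas the second virial coefficient B₂ = b − a/(RT) vanishes at T_B = a/(Rb).
T_B = 229/(8.314×0.0401) = 229/0.33339 = 686.9 K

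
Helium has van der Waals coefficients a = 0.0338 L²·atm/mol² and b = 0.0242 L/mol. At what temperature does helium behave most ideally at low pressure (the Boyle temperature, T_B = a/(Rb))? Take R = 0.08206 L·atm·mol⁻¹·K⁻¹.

For a van der Waals gas the second virial coefficient B₂ = b − a/(RT) vanishes at T_B = a/(Rb).
T_B = 0.0338/(0.08206×0.0242) = 0.0338/0.0019859 = 17.02 K

T_B ≈ 17.02 K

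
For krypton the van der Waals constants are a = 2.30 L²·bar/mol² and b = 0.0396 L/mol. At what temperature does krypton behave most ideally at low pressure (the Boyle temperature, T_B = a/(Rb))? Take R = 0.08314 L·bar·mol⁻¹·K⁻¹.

For a van der Waals gas the second virial coefficient B₂ = b − a/(RT) vanishes at T_B = a/(Rb).
T_B = 2.30/(0.08314×0.0396) = 2.30/0.0032923 = 698.6 K

T_B ≈ 698.6 K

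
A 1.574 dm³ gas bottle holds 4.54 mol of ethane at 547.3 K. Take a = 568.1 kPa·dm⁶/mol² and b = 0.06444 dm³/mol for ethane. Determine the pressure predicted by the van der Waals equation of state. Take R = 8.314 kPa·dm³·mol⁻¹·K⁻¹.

P ≈ 11395 kPa

P = nRT/(V − nb) − a n²/V²
nRT/(V − nb) = (4.54)(8.314)(547.3)/(1.574 − 4.54×0.06444) = 20658/1.2814 = 16121 kPa
a n²/V² = (568.1)(4.54)²/(1.574)² = 4726.4 kPa
P = 16121 − 4726.4 = 11395 kPa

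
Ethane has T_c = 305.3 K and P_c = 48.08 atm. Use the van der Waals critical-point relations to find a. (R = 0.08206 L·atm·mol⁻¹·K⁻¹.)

a ≈ 5.507 L²·atm/mol²

From T_c = 8a/(27Rb) and P_c = a/(27b²): a = 27 R² T_c²/(64 P_c).
a = 27×(0.08206)²×(305.3)²/(64×48.08) = 16947/3077.1 = 5.507 L²·atm/mol²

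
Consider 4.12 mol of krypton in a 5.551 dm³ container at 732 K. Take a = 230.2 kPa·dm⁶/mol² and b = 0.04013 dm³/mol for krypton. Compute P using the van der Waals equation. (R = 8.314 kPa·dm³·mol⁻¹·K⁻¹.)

P = nRT/(V − nb) − a n²/V²
nRT/(V − nb) = (4.12)(8.314)(732)/(5.551 − 4.12×0.04013) = 25074/5.3857 = 4655.7 kPa
a n²/V² = (230.2)(4.12)²/(5.551)² = 126.81 kPa
P = 4655.7 − 126.81 = 4529 kPa

P ≈ 4529 kPa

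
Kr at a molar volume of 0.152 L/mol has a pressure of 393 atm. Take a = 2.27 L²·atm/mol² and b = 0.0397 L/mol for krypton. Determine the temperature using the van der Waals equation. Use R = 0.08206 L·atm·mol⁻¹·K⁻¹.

T ≈ 672.3 K

T = (P + a/V_m²)(V_m − b)/R
P + a/V_m² = 393 + 2.27/(0.152)² = 491.25 atm
V_m − b = 0.152 − 0.0397 = 0.11230 L/mol
T = (491.25)(0.11230)/0.08206 = 672.3 K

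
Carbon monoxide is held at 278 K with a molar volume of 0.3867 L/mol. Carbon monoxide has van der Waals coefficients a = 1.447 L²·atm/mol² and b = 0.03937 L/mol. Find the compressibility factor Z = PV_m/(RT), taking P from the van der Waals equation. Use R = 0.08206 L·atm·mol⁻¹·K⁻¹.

Z ≈ 0.9493

P = RT/(V_m − b) − a/V_m² = (0.08206)(278)/(0.3867 − 0.03937) − 1.447/(0.3867)²
  = 22.813/0.34733 − 9.6765 = 65.681 − 9.6765 = 56.005 atm
Z = PV_m/(RT) = (56.005)(0.3867)/((0.08206)(278)) = 21.657/22.813 = 0.9493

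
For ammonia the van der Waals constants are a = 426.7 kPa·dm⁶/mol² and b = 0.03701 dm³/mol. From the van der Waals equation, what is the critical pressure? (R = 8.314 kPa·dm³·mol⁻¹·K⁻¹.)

P_c ≈ 11538 kPa

For a van der Waals gas, P_c = a/(27b²).
P_c = 426.7/(27×(0.03701)²) = 426.7/0.036983 = 11538 kPa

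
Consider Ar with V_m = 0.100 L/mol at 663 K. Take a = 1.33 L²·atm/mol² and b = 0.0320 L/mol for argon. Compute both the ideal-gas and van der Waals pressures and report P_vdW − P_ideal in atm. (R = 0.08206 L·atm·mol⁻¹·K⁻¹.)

ΔP ≈ 123.0 atm

Ideal: P_ideal = RT/V_m = (0.08206)(663)/0.100 = 544.058 atm
vdW: P = RT/(V_m − b) − a/V_m² = 54.4058/0.0680000 − 1.33/0.0100000 = 800.085 − 133.000 = 667.085 atm
ΔP = 667.085 − 544.058 = 123.0 atm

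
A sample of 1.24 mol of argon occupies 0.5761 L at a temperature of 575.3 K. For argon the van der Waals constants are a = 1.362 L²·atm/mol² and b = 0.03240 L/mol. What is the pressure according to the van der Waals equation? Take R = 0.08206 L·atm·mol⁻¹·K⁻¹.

P = nRT/(V − nb) − a n²/V²
nRT/(V − nb) = (1.24)(0.08206)(575.3)/(0.5761 − 1.24×0.03240) = 58.539/0.53592 = 109.23 atm
a n²/V² = (1.362)(1.24)²/(0.5761)² = 6.3099 atm
P = 109.23 − 6.3099 = 102.9 atm

P ≈ 102.9 atm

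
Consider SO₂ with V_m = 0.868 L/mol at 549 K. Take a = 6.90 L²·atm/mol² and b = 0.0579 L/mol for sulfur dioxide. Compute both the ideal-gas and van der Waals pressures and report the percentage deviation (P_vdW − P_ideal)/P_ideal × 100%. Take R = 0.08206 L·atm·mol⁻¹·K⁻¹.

Ideal: P_ideal = RT/V_m = (0.08206)(549)/0.868 = 51.9020 atm
vdW: P = RT/(V_m − b) − a/V_m² = 45.0509/0.810100 − 6.90/0.753424 = 55.6115 − 9.15819 = 46.4533 atm
% deviation = (46.4533 − 51.9020)/51.9020 × 100% = -10.50%

-10.50 %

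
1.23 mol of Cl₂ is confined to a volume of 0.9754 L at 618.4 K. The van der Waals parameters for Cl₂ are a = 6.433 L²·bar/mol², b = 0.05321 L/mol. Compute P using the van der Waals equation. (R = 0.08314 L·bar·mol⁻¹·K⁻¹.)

P = nRT/(V − nb) − a n²/V²
nRT/(V − nb) = (1.23)(0.08314)(618.4)/(0.9754 − 1.23×0.05321) = 63.239/0.90995 = 69.497 bar
a n²/V² = (6.433)(1.23)²/(0.9754)² = 10.230 bar
P = 69.497 − 10.230 = 59.27 bar

P ≈ 59.27 bar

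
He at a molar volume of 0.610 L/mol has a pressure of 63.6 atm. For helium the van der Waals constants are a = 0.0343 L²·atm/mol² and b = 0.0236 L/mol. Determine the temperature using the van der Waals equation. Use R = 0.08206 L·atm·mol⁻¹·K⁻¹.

T = (P + a/V_m²)(V_m − b)/R
P + a/V_m² = 63.6 + 0.0343/(0.610)² = 63.692 atm
V_m − b = 0.610 − 0.0236 = 0.58640 L/mol
T = (63.692)(0.58640)/0.08206 = 455.1 K

T ≈ 455.1 K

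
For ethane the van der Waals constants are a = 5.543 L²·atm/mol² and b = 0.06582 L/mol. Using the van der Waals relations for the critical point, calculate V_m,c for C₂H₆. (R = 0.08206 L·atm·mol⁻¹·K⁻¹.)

For a van der Waals gas, V_m,c = 3b.
V_m,c = 3×0.06582 = 0.1975 L/mol

V_m,c ≈ 0.1975 L/mol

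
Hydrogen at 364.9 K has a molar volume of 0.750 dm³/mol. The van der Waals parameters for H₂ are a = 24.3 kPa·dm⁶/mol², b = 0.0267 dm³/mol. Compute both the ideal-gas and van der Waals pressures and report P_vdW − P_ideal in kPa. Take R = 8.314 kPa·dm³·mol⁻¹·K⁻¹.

Ideal: P_ideal = RT/V_m = (8.314)(364.9)/0.750 = 4045.04 kPa
vdW: P = RT/(V_m − b) − a/V_m² = 3033.78/0.723300 − 24.3/0.562500 = 4194.36 − 43.2000 = 4151.16 kPa
ΔP = 4151.16 − 4045.04 = 106.1 kPa

ΔP ≈ 106.1 kPa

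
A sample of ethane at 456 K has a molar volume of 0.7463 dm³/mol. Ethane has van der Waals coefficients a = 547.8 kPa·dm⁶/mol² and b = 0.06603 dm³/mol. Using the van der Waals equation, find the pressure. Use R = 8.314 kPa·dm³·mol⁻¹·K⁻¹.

P ≈ 4590 kPa

P = RT/(V_m − b) − a/V_m²
RT/(V_m − b) = (8.314)(456)/(0.7463 − 0.06603) = 3791.2/0.68027 = 5573.1 kPa
a/V_m² = 547.8/(0.7463)² = 983.55 kPa
P = 5573.1 − 983.55 = 4590 kPa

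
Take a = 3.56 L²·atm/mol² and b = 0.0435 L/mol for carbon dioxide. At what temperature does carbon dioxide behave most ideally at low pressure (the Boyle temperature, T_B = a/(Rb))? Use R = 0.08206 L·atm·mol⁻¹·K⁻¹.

For a van der Waals gas the second virial coefficient B₂ = b − a/(RT) vanishes at T_B = a/(Rb).
T_B = 3.56/(0.08206×0.0435) = 3.56/0.0035696 = 997.3 K

T_B ≈ 997.3 K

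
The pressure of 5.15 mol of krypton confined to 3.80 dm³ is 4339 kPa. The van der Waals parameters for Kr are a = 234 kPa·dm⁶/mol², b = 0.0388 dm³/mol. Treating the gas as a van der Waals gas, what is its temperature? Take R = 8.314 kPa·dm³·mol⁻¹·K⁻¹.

T = (P + a n²/V²)(V − nb)/(nR)
P + a n²/V² = 4339 + (234)(5.15)²/(3.80)² = 4768.8 kPa
V − nb = 3.80 − (5.15)(0.0388) = 3.6002 dm³
T = (4768.8)(3.6002)/((5.15)(8.314)) = 401.0 K

T ≈ 401.0 K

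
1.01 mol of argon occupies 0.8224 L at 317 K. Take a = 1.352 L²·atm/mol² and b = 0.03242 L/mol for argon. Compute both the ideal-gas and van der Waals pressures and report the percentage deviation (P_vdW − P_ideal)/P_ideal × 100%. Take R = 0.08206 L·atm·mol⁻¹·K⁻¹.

Ideal: P_ideal = nRT/V = (1.01)(0.08206)(317)/0.8224 = 31.9469 atm
vdW: P = nRT/(V − nb) − a n²/V² = 26.2732/0.789656 − 1.37918/0.676342 = 33.2717 − 2.03918 = 31.2325 atm
% deviation = (31.2325 − 31.9469)/31.9469 × 100% = -2.24%

-2.24 %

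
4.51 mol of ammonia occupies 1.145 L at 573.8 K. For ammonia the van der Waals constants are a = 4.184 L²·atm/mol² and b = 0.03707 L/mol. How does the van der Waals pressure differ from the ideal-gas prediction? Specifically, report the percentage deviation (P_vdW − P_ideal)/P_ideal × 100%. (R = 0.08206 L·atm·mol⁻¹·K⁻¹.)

Ideal: P_ideal = nRT/V = (4.51)(0.08206)(573.8)/1.145 = 185.465 atm
vdW: P = nRT/(V − nb) − a n²/V² = 212.358/0.977814 − 85.1030/1.31103 = 217.176 − 64.9131 = 152.263 atm
% deviation = (152.263 − 185.465)/185.465 × 100% = -17.90%

-17.90 %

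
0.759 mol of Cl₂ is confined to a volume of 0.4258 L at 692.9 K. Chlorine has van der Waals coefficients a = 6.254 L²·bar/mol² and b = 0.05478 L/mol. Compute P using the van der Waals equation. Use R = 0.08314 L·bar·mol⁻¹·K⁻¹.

P = nRT/(V − nb) − a n²/V²
nRT/(V − nb) = (0.759)(0.08314)(692.9)/(0.4258 − 0.759×0.05478) = 43.724/0.38422 = 113.80 bar
a n²/V² = (6.254)(0.759)²/(0.4258)² = 19.871 bar
P = 113.80 − 19.871 = 93.93 bar

P ≈ 93.93 bar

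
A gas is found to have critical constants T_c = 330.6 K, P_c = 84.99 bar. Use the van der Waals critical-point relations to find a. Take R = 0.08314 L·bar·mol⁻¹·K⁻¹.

From T_c = 8a/(27Rb) and P_c = a/(27b²): a = 27 R² T_c²/(64 P_c).
a = 27×(0.08314)²×(330.6)²/(64×84.99) = 20398/5439.4 = 3.750 L²·bar/mol²

a ≈ 3.750 L²·bar/mol²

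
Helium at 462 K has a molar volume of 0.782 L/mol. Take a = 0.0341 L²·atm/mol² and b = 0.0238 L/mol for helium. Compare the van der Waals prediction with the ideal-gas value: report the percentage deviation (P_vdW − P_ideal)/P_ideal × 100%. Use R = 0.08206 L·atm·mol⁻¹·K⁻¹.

3.02 %

Ideal: P_ideal = RT/V_m = (0.08206)(462)/0.782 = 48.4805 atm
vdW: P = RT/(V_m − b) − a/V_m² = 37.9117/0.758200 − 0.0341/0.611524 = 50.0022 − 0.0557623 = 49.9464 atm
% deviation = (49.9464 − 48.4805)/48.4805 × 100% = 3.02%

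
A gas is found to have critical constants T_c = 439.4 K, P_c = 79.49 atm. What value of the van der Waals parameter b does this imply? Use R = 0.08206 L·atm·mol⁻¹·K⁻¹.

b ≈ 0.05670 L/mol

From T_c = 8a/(27Rb) and P_c = a/(27b²): b = R T_c/(8 P_c).
b = (0.08206)(439.4)/(8×79.49) = 36.057/635.92 = 0.05670 L/mol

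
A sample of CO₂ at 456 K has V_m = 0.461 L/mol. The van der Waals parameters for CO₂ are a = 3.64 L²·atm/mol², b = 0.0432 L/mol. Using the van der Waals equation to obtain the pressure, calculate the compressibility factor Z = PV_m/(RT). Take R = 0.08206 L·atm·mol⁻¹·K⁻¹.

P = RT/(V_m − b) − a/V_m² = (0.08206)(456)/(0.461 − 0.0432) − 3.64/(0.461)²
  = 37.419/0.41780 − 17.128 = 89.562 − 17.128 = 72.434 atm
Z = PV_m/(RT) = (72.434)(0.461)/((0.08206)(456)) = 33.392/37.419 = 0.8924

Z ≈ 0.8924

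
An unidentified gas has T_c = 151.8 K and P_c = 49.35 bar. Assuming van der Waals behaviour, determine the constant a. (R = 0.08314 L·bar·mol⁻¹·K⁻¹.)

a ≈ 1.362 L²·bar/mol²

From T_c = 8a/(27Rb) and P_c = a/(27b²): a = 27 R² T_c²/(64 P_c).
a = 27×(0.08314)²×(151.8)²/(64×49.35) = 4300.6/3158.4 = 1.362 L²·bar/mol²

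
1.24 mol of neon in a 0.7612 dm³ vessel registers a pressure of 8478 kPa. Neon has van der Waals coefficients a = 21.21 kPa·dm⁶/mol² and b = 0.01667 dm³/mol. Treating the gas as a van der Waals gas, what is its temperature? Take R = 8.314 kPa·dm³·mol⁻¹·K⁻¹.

T = (P + a n²/V²)(V − nb)/(nR)
P + a n²/V² = 8478 + (21.21)(1.24)²/(0.7612)² = 8534.3 kPa
V − nb = 0.7612 − (1.24)(0.01667) = 0.74053 dm³
T = (8534.3)(0.74053)/((1.24)(8.314)) = 613.0 K

T ≈ 613.0 K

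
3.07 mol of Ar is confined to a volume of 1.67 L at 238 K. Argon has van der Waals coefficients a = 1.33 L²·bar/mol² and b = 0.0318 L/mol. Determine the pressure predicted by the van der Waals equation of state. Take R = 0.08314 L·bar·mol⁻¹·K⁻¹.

P ≈ 34.14 bar

P = nRT/(V − nb) − a n²/V²
nRT/(V − nb) = (3.07)(0.08314)(238)/(1.67 − 3.07×0.0318) = 60.747/1.5724 = 38.633 bar
a n²/V² = (1.33)(3.07)²/(1.67)² = 4.4946 bar
P = 38.633 − 4.4946 = 34.14 bar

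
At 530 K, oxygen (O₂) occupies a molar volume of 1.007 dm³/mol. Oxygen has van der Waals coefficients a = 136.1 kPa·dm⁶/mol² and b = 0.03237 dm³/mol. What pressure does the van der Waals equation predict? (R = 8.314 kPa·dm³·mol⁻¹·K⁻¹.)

P ≈ 4387 kPa

P = RT/(V_m − b) − a/V_m²
RT/(V_m − b) = (8.314)(530)/(1.007 − 0.03237) = 4406.4/0.97463 = 4521.1 kPa
a/V_m² = 136.1/(1.007)² = 134.21 kPa
P = 4521.1 − 134.21 = 4387 kPa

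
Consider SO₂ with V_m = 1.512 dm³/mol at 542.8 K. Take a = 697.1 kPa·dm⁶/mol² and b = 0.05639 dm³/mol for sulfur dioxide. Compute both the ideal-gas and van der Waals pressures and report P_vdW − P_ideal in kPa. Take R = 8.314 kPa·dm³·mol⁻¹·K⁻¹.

Ideal: P_ideal = RT/V_m = (8.314)(542.8)/1.512 = 2984.68 kPa
vdW: P = RT/(V_m − b) − a/V_m² = 4512.84/1.45561 − 697.1/2.28614 = 3100.31 − 304.924 = 2795.39 kPa
ΔP = 2795.39 − 2984.68 = -189.3 kPa

ΔP ≈ -189.3 kPa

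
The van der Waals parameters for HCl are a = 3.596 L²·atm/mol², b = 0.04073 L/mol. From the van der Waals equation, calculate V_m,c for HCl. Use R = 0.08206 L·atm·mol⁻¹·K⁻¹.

V_m,c ≈ 0.1222 L/mol

For a van der Waals gas, V_m,c = 3b.
V_m,c = 3×0.04073 = 0.1222 L/mol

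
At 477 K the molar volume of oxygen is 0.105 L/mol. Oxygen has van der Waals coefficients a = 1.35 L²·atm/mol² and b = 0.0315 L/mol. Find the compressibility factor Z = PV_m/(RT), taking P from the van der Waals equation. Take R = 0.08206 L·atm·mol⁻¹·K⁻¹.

Z ≈ 1.100

P = RT/(V_m − b) − a/V_m² = (0.08206)(477)/(0.105 − 0.0315) − 1.35/(0.105)²
  = 39.143/0.073500 − 122.45 = 532.56 − 122.45 = 410.11 atm
Z = PV_m/(RT) = (410.11)(0.105)/((0.08206)(477)) = 43.062/39.143 = 1.100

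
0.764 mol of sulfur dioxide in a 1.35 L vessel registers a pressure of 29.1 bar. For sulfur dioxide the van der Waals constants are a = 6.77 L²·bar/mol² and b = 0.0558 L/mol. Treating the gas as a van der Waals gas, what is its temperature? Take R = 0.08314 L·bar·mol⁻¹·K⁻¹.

T ≈ 643.6 K

T = (P + a n²/V²)(V − nb)/(nR)
P + a n²/V² = 29.1 + (6.77)(0.764)²/(1.35)² = 31.268 bar
V − nb = 1.35 − (0.764)(0.0558) = 1.3074 L
T = (31.268)(1.3074)/((0.764)(0.08314)) = 643.6 K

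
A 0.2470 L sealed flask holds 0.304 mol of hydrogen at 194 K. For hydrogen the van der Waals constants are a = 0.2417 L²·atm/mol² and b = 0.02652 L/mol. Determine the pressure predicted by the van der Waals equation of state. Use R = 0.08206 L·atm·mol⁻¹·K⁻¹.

P ≈ 19.89 atm

P = nRT/(V − nb) − a n²/V²
nRT/(V − nb) = (0.304)(0.08206)(194)/(0.2470 − 0.304×0.02652) = 4.8396/0.23894 = 20.254 atm
a n²/V² = (0.2417)(0.304)²/(0.2470)² = 0.36613 atm
P = 20.254 − 0.36613 = 19.89 atm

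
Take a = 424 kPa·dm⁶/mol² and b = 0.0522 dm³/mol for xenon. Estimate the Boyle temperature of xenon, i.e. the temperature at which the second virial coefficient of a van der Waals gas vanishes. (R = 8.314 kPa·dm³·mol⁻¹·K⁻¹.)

T_B ≈ 977.0 K

For a van der Waals gas the second virial coefficient B₂ = b − a/(RT) vanishes at T_B = a/(Rb).
T_B = 424/(8.314×0.0522) = 424/0.43399 = 977.0 K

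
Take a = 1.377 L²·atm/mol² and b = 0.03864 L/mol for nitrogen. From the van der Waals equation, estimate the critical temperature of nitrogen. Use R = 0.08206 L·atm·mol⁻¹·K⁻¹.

For a van der Waals gas, T_c = 8a/(27Rb).
T_c = 8×1.377/(27×0.08206×0.03864) = 11.016/0.085612 = 128.7 K

T_c ≈ 128.7 K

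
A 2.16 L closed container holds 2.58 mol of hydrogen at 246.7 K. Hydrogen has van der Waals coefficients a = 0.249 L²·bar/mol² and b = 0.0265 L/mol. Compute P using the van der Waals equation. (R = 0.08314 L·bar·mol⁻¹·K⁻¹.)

P ≈ 24.94 bar

P = nRT/(V − nb) − a n²/V²
nRT/(V − nb) = (2.58)(0.08314)(246.7)/(2.16 − 2.58×0.0265) = 52.917/2.0916 = 25.300 bar
a n²/V² = (0.249)(2.58)²/(2.16)² = 0.35525 bar
P = 25.300 − 0.35525 = 24.94 bar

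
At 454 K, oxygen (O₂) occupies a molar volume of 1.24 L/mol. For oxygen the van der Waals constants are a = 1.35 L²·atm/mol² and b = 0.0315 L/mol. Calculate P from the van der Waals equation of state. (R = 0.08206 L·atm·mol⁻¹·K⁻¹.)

P = RT/(V_m − b) − a/V_m²
RT/(V_m − b) = (0.08206)(454)/(1.24 − 0.0315) = 37.255/1.2085 = 30.827 atm
a/V_m² = 1.35/(1.24)² = 0.87799 atm
P = 30.827 − 0.87799 = 29.95 atm

P ≈ 29.95 atm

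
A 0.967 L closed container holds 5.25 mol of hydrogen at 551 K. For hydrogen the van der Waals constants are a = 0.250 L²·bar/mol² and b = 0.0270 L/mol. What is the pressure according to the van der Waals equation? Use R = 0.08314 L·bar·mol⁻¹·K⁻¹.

P ≈ 284.1 bar

P = nRT/(V − nb) − a n²/V²
nRT/(V − nb) = (5.25)(0.08314)(551)/(0.967 − 5.25×0.0270) = 240.50/0.82525 = 291.43 bar
a n²/V² = (0.250)(5.25)²/(0.967)² = 7.3690 bar
P = 291.43 − 7.3690 = 284.1 bar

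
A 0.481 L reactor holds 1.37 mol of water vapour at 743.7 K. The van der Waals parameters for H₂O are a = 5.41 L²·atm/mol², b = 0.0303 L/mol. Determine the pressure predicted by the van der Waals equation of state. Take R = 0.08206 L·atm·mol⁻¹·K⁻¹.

P ≈ 146.4 atm

P = nRT/(V − nb) − a n²/V²
nRT/(V − nb) = (1.37)(0.08206)(743.7)/(0.481 − 1.37×0.0303) = 83.608/0.43949 = 190.24 atm
a n²/V² = (5.41)(1.37)²/(0.481)² = 43.888 atm
P = 190.24 − 43.888 = 146.4 atm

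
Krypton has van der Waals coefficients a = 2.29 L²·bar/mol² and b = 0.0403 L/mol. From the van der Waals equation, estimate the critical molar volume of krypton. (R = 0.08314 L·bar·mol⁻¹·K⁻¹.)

For a van der Waals gas, V_m,c = 3b.
V_m,c = 3×0.0403 = 0.1209 L/mol

V_m,c ≈ 0.1209 L/mol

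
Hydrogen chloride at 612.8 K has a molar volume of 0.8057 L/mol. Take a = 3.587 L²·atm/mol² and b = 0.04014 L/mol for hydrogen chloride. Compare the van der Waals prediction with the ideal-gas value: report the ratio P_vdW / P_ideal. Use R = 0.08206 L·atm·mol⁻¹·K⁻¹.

P_vdW / P_ideal ≈ 0.9639

Ideal: P_ideal = RT/V_m = (0.08206)(612.8)/0.8057 = 62.4133 atm
vdW: P = RT/(V_m − b) − a/V_m² = 50.2864/0.765560 − 3.587/0.649152 = 65.6858 − 5.52567 = 60.1601 atm
Ratio = 60.1601/62.4133 = 0.9639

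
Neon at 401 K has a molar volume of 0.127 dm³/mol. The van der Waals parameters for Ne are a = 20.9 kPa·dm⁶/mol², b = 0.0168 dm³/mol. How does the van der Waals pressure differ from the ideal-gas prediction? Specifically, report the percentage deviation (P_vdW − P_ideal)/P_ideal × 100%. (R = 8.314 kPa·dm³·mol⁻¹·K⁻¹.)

Ideal: P_ideal = RT/V_m = (8.314)(401)/0.127 = 26251.3 kPa
vdW: P = RT/(V_m − b) − a/V_m² = 3333.91/0.110200 − 20.9/0.0161290 = 30253.3 − 1295.80 = 28957.5 kPa
% deviation = (28957.5 − 26251.3)/26251.3 × 100% = 10.31%

10.31 %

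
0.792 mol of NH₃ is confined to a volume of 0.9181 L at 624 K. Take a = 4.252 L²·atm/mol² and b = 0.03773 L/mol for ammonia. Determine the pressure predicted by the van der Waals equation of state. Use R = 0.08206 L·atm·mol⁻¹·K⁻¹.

P ≈ 42.49 atm

P = nRT/(V − nb) − a n²/V²
nRT/(V − nb) = (0.792)(0.08206)(624)/(0.9181 − 0.792×0.03773) = 40.555/0.88822 = 45.659 atm
a n²/V² = (4.252)(0.792)²/(0.9181)² = 3.1642 atm
P = 45.659 − 3.1642 = 42.49 atm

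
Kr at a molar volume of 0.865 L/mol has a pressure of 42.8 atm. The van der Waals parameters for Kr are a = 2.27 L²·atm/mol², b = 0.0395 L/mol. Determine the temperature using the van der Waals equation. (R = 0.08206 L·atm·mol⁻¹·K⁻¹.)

T ≈ 461.1 K

T = (P + a/V_m²)(V_m − b)/R
P + a/V_m² = 42.8 + 2.27/(0.865)² = 45.834 atm
V_m − b = 0.865 − 0.0395 = 0.82550 L/mol
T = (45.834)(0.82550)/0.08206 = 461.1 K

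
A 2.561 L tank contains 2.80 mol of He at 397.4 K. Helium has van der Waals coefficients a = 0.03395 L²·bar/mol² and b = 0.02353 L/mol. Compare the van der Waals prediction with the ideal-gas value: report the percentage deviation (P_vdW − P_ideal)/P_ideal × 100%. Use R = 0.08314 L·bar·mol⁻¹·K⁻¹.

Ideal: P_ideal = nRT/V = (2.80)(0.08314)(397.4)/2.561 = 36.1232 bar
vdW: P = nRT/(V − nb) − a n²/V² = 92.5115/2.49512 − 0.266168/6.55872 = 37.0770 − 0.0405823 = 37.0364 bar
% deviation = (37.0364 − 36.1232)/36.1232 × 100% = 2.53%

2.53 %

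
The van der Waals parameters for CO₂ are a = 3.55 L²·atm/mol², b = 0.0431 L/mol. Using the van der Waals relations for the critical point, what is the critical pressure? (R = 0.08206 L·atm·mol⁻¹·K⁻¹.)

For a van der Waals gas, P_c = a/(27b²).
P_c = 3.55/(27×(0.0431)²) = 3.55/0.050155 = 70.78 atm

P_c ≈ 70.78 atm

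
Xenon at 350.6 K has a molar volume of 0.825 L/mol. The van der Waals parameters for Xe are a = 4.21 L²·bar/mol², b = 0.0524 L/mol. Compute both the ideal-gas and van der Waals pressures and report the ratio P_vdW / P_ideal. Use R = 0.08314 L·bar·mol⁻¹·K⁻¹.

Ideal: P_ideal = RT/V_m = (0.08314)(350.6)/0.825 = 35.3320 bar
vdW: P = RT/(V_m − b) − a/V_m² = 29.1489/0.772600 − 4.21/0.680625 = 37.7283 − 6.18549 = 31.5428 bar
Ratio = 31.5428/35.3320 = 0.8928

P_vdW / P_ideal ≈ 0.8928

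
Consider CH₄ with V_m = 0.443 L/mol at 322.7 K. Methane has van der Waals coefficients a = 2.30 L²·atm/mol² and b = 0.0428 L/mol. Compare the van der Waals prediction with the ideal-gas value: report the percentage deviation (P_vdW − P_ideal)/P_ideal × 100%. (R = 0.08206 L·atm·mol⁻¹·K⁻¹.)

Ideal: P_ideal = RT/V_m = (0.08206)(322.7)/0.443 = 59.7760 atm
vdW: P = RT/(V_m − b) − a/V_m² = 26.4808/0.400200 − 2.30/0.196249 = 66.1689 − 11.7198 = 54.4491 atm
% deviation = (54.4491 − 59.7760)/59.7760 × 100% = -8.91%

-8.91 %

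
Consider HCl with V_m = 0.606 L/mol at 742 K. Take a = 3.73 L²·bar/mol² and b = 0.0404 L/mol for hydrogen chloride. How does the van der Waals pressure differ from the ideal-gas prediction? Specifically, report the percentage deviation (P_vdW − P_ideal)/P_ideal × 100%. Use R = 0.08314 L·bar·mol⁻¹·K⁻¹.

Ideal: P_ideal = RT/V_m = (0.08314)(742)/0.606 = 101.798 bar
vdW: P = RT/(V_m − b) − a/V_m² = 61.6899/0.565600 − 3.73/0.367236 = 109.070 − 10.1570 = 98.913 bar
% deviation = (98.913 − 101.798)/101.798 × 100% = -2.83%

-2.83 %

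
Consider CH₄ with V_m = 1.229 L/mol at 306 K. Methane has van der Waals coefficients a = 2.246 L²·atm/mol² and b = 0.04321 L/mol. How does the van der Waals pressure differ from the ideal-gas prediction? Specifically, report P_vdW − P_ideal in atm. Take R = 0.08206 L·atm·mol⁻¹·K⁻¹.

Ideal: P_ideal = RT/V_m = (0.08206)(306)/1.229 = 20.4315 atm
vdW: P = RT/(V_m − b) − a/V_m² = 25.1104/1.18579 − 2.246/1.51044 = 21.1761 − 1.48698 = 19.6891 atm
ΔP = 19.6891 − 20.4315 = -0.742 atm

ΔP ≈ -0.742 atm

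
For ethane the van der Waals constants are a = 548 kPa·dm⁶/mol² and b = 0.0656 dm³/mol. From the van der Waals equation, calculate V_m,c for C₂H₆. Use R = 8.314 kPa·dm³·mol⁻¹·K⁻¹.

For a van der Waals gas, V_m,c = 3b.
V_m,c = 3×0.0656 = 0.1968 dm³/mol

V_m,c ≈ 0.1968 dm³/mol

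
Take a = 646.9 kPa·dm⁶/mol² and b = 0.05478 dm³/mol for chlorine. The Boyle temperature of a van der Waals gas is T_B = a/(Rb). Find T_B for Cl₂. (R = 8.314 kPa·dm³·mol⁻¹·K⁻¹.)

For a van der Waals gas the second virial coefficient B₂ = b − a/(RT) vanishes at T_B = a/(Rb).
T_B = 646.9/(8.314×0.05478) = 646.9/0.45544 = 1420 K

T_B ≈ 1420 K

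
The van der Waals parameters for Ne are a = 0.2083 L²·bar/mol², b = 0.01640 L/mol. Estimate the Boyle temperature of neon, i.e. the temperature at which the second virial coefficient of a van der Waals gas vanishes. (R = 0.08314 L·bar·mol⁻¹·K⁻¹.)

For a van der Waals gas the second virial coefficient B₂ = b − a/(RT) vanishes at T_B = a/(Rb).
T_B = 0.2083/(0.08314×0.01640) = 0.2083/0.0013635 = 152.8 K

T_B ≈ 152.8 K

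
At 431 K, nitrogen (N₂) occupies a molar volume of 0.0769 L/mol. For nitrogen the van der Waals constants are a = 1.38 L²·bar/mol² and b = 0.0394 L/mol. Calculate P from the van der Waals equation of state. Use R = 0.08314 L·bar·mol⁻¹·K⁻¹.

P ≈ 722.2 bar

P = RT/(V_m − b) − a/V_m²
RT/(V_m − b) = (0.08314)(431)/(0.0769 − 0.0394) = 35.833/0.037500 = 955.55 bar
a/V_m² = 1.38/(0.0769)² = 233.36 bar
P = 955.55 − 233.36 = 722.2 bar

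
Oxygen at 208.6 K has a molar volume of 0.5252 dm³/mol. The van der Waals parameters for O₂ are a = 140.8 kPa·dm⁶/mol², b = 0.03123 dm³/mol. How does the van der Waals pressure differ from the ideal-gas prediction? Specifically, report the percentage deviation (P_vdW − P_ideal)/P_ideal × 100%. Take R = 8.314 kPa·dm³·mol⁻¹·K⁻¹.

Ideal: P_ideal = RT/V_m = (8.314)(208.6)/0.5252 = 3302.17 kPa
vdW: P = RT/(V_m − b) − a/V_m² = 1734.30/0.493970 − 140.8/0.275835 = 3510.94 − 510.450 = 3000.49 kPa
% deviation = (3000.49 − 3302.17)/3302.17 × 100% = -9.14%

-9.14 %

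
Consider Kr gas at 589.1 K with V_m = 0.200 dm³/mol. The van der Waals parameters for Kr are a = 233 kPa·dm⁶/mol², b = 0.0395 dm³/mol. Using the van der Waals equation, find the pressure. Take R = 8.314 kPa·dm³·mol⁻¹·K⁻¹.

P = RT/(V_m − b) − a/V_m²
RT/(V_m − b) = (8.314)(589.1)/(0.200 − 0.0395) = 4897.8/0.16050 = 30516 kPa
a/V_m² = 233/(0.200)² = 5825.0 kPa
P = 30516 − 5825.0 = 24691 kPa

P ≈ 24691 kPa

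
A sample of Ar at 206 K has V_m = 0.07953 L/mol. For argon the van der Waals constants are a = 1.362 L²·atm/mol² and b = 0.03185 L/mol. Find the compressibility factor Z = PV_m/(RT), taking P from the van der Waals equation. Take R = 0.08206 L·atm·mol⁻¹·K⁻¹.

P = RT/(V_m − b) − a/V_m² = (0.08206)(206)/(0.07953 − 0.03185) − 1.362/(0.07953)²
  = 16.904/0.047680 − 215.34 = 354.53 − 215.34 = 139.19 atm
Z = PV_m/(RT) = (139.19)(0.07953)/((0.08206)(206)) = 11.070/16.904 = 0.6549

Z ≈ 0.6549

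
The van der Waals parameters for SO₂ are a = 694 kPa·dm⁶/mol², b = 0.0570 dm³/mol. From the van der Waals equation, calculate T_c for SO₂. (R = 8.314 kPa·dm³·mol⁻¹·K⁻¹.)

T_c ≈ 433.9 K

For a van der Waals gas, T_c = 8a/(27Rb).
T_c = 8×694/(27×8.314×0.0570) = 5552.0/12.795 = 433.9 K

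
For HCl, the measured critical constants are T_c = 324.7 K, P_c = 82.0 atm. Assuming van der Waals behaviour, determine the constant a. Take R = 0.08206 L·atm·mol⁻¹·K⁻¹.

From T_c = 8a/(27Rb) and P_c = a/(27b²): a = 27 R² T_c²/(64 P_c).
a = 27×(0.08206)²×(324.7)²/(64×82.0) = 19169/5248.0 = 3.653 L²·atm/mol²

a ≈ 3.653 L²·atm/mol²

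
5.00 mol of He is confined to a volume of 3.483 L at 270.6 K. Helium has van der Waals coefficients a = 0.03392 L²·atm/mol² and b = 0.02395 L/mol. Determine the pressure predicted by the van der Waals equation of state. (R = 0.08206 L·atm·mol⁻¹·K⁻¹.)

P = nRT/(V − nb) − a n²/V²
nRT/(V − nb) = (5.00)(0.08206)(270.6)/(3.483 − 5.00×0.02395) = 111.03/3.3633 = 33.012 atm
a n²/V² = (0.03392)(5.00)²/(3.483)² = 0.069902 atm
P = 33.012 − 0.069902 = 32.94 atm

P ≈ 32.94 atm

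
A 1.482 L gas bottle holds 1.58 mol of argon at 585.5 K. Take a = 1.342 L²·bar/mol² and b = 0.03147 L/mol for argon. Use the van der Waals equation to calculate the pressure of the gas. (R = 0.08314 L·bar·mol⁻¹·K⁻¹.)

P ≈ 52.17 bar

P = nRT/(V − nb) − a n²/V²
nRT/(V − nb) = (1.58)(0.08314)(585.5)/(1.482 − 1.58×0.03147) = 76.912/1.4323 = 53.698 bar
a n²/V² = (1.342)(1.58)²/(1.482)² = 1.5254 bar
P = 53.698 − 1.5254 = 52.17 bar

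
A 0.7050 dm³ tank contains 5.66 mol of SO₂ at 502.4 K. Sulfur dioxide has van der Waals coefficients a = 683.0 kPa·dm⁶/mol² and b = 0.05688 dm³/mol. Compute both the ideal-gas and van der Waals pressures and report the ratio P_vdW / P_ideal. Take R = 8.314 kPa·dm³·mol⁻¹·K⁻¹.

P_vdW / P_ideal ≈ 0.5277

Ideal: P_ideal = nRT/V = (5.66)(8.314)(502.4)/0.7050 = 33534.1 kPa
vdW: P = nRT/(V − nb) − a n²/V² = 23641.6/0.383059 − 21880.3/0.497025 = 61717.9 − 44022.5 = 17695.4 kPa
Ratio = 17695.4/33534.1 = 0.5277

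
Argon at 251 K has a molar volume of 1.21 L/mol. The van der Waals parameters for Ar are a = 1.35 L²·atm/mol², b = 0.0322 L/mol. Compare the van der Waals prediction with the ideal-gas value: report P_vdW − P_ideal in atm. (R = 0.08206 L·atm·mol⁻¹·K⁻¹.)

Ideal: P_ideal = RT/V_m = (0.08206)(251)/1.21 = 17.0224 atm
vdW: P = RT/(V_m − b) − a/V_m² = 20.5971/1.17780 − 1.35/1.46410 = 17.4878 − 0.922068 = 16.5657 atm
ΔP = 16.5657 − 17.0224 = -0.457 atm

ΔP ≈ -0.457 atm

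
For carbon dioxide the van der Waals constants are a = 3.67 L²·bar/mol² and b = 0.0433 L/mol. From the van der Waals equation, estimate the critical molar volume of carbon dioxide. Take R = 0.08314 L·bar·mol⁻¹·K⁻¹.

V_m,c ≈ 0.1299 L/mol

For a van der Waals gas, V_m,c = 3b.
V_m,c = 3×0.0433 = 0.1299 L/mol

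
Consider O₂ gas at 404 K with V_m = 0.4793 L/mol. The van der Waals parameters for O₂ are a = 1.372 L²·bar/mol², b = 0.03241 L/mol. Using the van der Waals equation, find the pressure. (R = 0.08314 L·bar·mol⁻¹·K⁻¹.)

P ≈ 69.19 bar

P = RT/(V_m − b) − a/V_m²
RT/(V_m − b) = (0.08314)(404)/(0.4793 − 0.03241) = 33.589/0.44689 = 75.162 bar
a/V_m² = 1.372/(0.4793)² = 5.9723 bar
P = 75.162 − 5.9723 = 69.19 bar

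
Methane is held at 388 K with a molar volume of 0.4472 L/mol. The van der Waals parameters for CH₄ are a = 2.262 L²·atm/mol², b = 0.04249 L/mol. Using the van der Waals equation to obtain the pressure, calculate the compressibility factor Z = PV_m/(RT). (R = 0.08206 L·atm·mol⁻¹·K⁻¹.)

Z ≈ 0.9461

P = RT/(V_m − b) − a/V_m² = (0.08206)(388)/(0.4472 − 0.04249) − 2.262/(0.4472)²
  = 31.839/0.40471 − 11.311 = 78.671 − 11.311 = 67.360 atm
Z = PV_m/(RT) = (67.360)(0.4472)/((0.08206)(388)) = 30.123/31.839 = 0.9461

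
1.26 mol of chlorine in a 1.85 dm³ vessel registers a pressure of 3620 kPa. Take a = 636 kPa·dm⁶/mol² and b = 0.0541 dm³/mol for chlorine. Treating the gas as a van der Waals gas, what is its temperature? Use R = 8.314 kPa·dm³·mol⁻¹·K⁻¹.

T ≈ 665.9 K

T = (P + a n²/V²)(V − nb)/(nR)
P + a n²/V² = 3620 + (636)(1.26)²/(1.85)² = 3915.0 kPa
V − nb = 1.85 − (1.26)(0.0541) = 1.7818 dm³
T = (3915.0)(1.7818)/((1.26)(8.314)) = 665.9 K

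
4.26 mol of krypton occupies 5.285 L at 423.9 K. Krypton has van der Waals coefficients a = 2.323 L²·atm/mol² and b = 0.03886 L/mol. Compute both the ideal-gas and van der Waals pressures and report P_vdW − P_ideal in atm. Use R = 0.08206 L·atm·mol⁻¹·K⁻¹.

ΔP ≈ -0.603 atm

Ideal: P_ideal = nRT/V = (4.26)(0.08206)(423.9)/5.285 = 28.0388 atm
vdW: P = nRT/(V − nb) − a n²/V² = 148.185/5.11946 − 42.1569/27.9312 = 28.9454 − 1.50931 = 27.4361 atm
ΔP = 27.4361 − 28.0388 = -0.603 atm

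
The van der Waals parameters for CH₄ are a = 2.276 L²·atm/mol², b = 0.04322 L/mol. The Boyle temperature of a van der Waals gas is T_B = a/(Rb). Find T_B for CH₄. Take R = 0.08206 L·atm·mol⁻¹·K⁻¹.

T_B ≈ 641.7 K

For a van der Waals gas the second virial coefficient B₂ = b − a/(RT) vanishes at T_B = a/(Rb).
T_B = 2.276/(0.08206×0.04322) = 2.276/0.0035466 = 641.7 K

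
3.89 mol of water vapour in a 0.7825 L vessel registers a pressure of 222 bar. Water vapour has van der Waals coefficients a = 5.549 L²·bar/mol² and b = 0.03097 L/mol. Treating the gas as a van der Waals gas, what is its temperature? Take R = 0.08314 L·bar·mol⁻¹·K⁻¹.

T ≈ 735.1 K

T = (P + a n²/V²)(V − nb)/(nR)
P + a n²/V² = 222 + (5.549)(3.89)²/(0.7825)² = 359.13 bar
V − nb = 0.7825 − (3.89)(0.03097) = 0.66203 L
T = (359.13)(0.66203)/((3.89)(0.08314)) = 735.1 K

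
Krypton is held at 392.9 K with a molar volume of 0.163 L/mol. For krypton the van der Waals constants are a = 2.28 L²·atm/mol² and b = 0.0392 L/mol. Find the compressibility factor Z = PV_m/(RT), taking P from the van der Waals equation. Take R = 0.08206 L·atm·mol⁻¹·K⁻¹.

P = RT/(V_m − b) − a/V_m² = (0.08206)(392.9)/(0.163 − 0.0392) − 2.28/(0.163)²
  = 32.241/0.12380 − 85.814 = 260.43 − 85.814 = 174.62 atm
Z = PV_m/(RT) = (174.62)(0.163)/((0.08206)(392.9)) = 28.463/32.241 = 0.8828

Z ≈ 0.8828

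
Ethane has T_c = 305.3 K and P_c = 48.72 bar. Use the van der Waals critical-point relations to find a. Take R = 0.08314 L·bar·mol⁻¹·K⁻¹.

a ≈ 5.579 L²·bar/mol²

From T_c = 8a/(27Rb) and P_c = a/(27b²): a = 27 R² T_c²/(64 P_c).
a = 27×(0.08314)²×(305.3)²/(64×48.72) = 17396/3118.1 = 5.579 L²·bar/mol²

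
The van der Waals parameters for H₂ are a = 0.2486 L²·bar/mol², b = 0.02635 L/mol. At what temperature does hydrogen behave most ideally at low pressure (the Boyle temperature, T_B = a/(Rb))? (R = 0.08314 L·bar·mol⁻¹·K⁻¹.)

T_B ≈ 113.5 K

For a van der Waals gas the second virial coefficient B₂ = b − a/(RT) vanishes at T_B = a/(Rb).
T_B = 0.2486/(0.08314×0.02635) = 0.2486/0.0021907 = 113.5 K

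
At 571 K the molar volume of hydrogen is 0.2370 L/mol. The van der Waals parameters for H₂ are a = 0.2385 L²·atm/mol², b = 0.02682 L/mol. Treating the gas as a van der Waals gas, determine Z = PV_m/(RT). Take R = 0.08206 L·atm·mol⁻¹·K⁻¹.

P = RT/(V_m − b) − a/V_m² = (0.08206)(571)/(0.2370 − 0.02682) − 0.2385/(0.2370)²
  = 46.856/0.21018 − 4.2461 = 222.93 − 4.2461 = 218.68 atm
Z = PV_m/(RT) = (218.68)(0.2370)/((0.08206)(571)) = 51.827/46.856 = 1.106

Z ≈ 1.106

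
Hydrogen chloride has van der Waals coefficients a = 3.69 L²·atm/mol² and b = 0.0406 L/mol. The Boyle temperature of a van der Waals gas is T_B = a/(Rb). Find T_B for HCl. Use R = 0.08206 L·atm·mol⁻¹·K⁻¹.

For a van der Waals gas the second virial coefficient B₂ = b − a/(RT) vanishes at T_B = a/(Rb).
T_B = 3.69/(0.08206×0.0406) = 3.69/0.0033316 = 1108 K

T_B ≈ 1108 K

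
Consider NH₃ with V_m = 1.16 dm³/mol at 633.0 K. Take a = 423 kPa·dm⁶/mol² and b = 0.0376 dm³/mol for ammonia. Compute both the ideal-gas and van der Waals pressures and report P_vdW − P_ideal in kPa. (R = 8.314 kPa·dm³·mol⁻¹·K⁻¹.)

Ideal: P_ideal = RT/V_m = (8.314)(633.0)/1.16 = 4536.86 kPa
vdW: P = RT/(V_m − b) − a/V_m² = 5262.76/1.12240 − 423/1.34560 = 4688.85 − 314.358 = 4374.49 kPa
ΔP = 4374.49 − 4536.86 = -162.4 kPa

ΔP ≈ -162.4 kPa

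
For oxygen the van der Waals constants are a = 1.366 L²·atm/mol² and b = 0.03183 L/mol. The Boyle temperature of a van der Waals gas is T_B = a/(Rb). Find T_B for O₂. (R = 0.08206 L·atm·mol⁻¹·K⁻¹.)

T_B ≈ 523.0 K

For a van der Waals gas the second virial coefficient B₂ = b − a/(RT) vanishes at T_B = a/(Rb).
T_B = 1.366/(0.08206×0.03183) = 1.366/0.0026120 = 523.0 K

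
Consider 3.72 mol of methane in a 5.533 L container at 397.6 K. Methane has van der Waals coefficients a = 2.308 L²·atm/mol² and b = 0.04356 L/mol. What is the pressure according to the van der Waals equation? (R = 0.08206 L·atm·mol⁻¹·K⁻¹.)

P ≈ 21.55 atm

P = nRT/(V − nb) − a n²/V²
nRT/(V − nb) = (3.72)(0.08206)(397.6)/(5.533 − 3.72×0.04356) = 121.37/5.3710 = 22.597 atm
a n²/V² = (2.308)(3.72)²/(5.533)² = 1.0433 atm
P = 22.597 − 1.0433 = 21.55 atm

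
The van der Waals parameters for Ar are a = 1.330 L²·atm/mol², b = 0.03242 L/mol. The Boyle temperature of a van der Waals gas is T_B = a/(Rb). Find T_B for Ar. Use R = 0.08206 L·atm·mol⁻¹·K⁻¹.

T_B ≈ 499.9 K

For a van der Waals gas the second virial coefficient B₂ = b − a/(RT) vanishes at T_B = a/(Rb).
T_B = 1.330/(0.08206×0.03242) = 1.330/0.0026604 = 499.9 K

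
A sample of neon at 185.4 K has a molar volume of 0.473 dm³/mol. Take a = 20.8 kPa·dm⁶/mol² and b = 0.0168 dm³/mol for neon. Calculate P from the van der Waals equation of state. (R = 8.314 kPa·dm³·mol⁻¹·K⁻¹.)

P = RT/(V_m − b) − a/V_m²
RT/(V_m − b) = (8.314)(185.4)/(0.473 − 0.0168) = 1541.4/0.45620 = 3378.8 kPa
a/V_m² = 20.8/(0.473)² = 92.970 kPa
P = 3378.8 − 92.970 = 3286 kPa

P ≈ 3286 kPa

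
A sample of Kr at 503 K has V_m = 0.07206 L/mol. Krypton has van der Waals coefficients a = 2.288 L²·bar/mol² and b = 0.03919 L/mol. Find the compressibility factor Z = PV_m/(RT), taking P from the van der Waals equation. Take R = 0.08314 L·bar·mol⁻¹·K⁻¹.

P = RT/(V_m − b) − a/V_m² = (0.08314)(503)/(0.07206 − 0.03919) − 2.288/(0.07206)²
  = 41.819/0.032870 − 440.62 = 1272.3 − 440.62 = 831.7 bar
Z = PV_m/(RT) = (831.7)(0.07206)/((0.08314)(503)) = 59.932/41.819 = 1.433

Z ≈ 1.433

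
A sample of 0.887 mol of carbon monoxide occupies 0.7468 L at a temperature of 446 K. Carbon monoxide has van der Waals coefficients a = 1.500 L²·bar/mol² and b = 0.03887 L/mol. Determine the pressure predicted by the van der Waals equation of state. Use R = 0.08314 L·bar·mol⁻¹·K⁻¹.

P = nRT/(V − nb) − a n²/V²
nRT/(V − nb) = (0.887)(0.08314)(446)/(0.7468 − 0.887×0.03887) = 32.890/0.71232 = 46.173 bar
a n²/V² = (1.500)(0.887)²/(0.7468)² = 2.1161 bar
P = 46.173 − 2.1161 = 44.06 bar

P ≈ 44.06 bar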